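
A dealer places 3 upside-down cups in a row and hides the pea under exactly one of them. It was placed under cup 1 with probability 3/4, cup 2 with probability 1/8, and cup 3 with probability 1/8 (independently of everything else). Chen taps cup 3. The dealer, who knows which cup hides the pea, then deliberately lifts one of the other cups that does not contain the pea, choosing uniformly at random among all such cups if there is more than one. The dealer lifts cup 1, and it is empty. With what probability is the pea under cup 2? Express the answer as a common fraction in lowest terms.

2/3

Consider each possible location of the pea in turn.
If it is under cup 1 (prior 3/4): the dealer opened cup 1, so this case is ruled out; weight (3/4)·0 = 0.
If it is under cup 2 (prior 1/8): the dealer has no choice, probability 1; weight (1/8)·1 = 1/8.
If it is under cup 3 (prior 1/8): the dealer has 2 equally likely choices, so probability 1/2; weight (1/8)·(1/2) = 1/16.
The weights sum to 3/16.
So P(the pea under cup 2 | the dealer opened cup 1) = (1/8) / (3/16) = 2/3.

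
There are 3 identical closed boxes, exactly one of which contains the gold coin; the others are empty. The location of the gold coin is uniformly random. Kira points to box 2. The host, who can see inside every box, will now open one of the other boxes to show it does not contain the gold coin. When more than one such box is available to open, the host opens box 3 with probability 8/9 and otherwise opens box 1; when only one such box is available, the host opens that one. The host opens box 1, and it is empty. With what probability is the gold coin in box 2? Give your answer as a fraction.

1/10

Apply Bayes' rule, conditioning on where the gold coin actually is.
If it is in box 1 (prior 1/3): the host opened box 1, so this case is ruled out; weight (1/3)·0 = 0.
If it is in box 2 (prior 1/3): box 3 is available but not opened, probability 1/9; weight (1/3)·(1/9) = 1/27.
If it is in box 3 (prior 1/3): only box 1 is available, probability 1; weight (1/3)·1 = 1/3.
The weights sum to 10/27.
So P(the gold coin in box 2 | the host opened box 1) = (1/27) / (10/27) = 1/10.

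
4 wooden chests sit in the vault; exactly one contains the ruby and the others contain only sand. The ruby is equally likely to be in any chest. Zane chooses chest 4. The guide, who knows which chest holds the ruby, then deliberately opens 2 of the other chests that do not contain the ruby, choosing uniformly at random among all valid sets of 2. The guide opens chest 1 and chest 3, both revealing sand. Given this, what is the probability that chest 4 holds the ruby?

Apply Bayes' rule, conditioning on where the ruby actually is.
If it is in either of chests 1 and 3 (prior 1/4 each): that chest was opened and seen not to hold the prize — ruled out; weight (1/4)·0 = 0 each.
If it is in chest 2 (prior 1/4): the guide has no choice, probability 1; weight (1/4)·1 = 1/4.
If it is in chest 4 (prior 1/4): the guide has 3 equally likely choices, so probability 1/3; weight (1/4)·(1/3) = 1/12.
The weights sum to 1/3.
So P(the ruby in chest 4 | the guide opened chest 1 and chest 3) = (1/12) / (1/3) = 1/4.

1/4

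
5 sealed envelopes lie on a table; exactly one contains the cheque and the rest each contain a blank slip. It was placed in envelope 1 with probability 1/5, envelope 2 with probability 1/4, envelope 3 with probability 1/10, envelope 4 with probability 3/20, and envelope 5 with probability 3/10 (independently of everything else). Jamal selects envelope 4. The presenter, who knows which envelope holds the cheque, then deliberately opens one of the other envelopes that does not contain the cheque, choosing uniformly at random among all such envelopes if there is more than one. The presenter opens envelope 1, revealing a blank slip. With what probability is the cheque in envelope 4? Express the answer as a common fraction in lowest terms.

Condition on the true location of the cheque.
If it is in envelope 1 (prior 1/5): the presenter opened envelope 1, so this case is ruled out; weight (1/5)·0 = 0.
If it is in envelope 2 (prior 1/4): the presenter has 3 equally likely choices, so probability 1/3; weight (1/4)·(1/3) = 1/12.
If it is in envelope 3 (prior 1/10): the presenter has 3 equally likely choices, so probability 1/3; weight (1/10)·(1/3) = 1/30.
If it is in envelope 4 (prior 3/20): the presenter has 4 equally likely choices, so probability 1/4; weight (3/20)·(1/4) = 3/80.
If it is in envelope 5 (prior 3/10): the presenter has 3 equally likely choices, so probability 1/3; weight (3/10)·(1/3) = 1/10.
The weights sum to 61/240.
So P(the cheque in envelope 4 | the presenter opened envelope 1) = (3/80) / (61/240) = 9/61.

9/61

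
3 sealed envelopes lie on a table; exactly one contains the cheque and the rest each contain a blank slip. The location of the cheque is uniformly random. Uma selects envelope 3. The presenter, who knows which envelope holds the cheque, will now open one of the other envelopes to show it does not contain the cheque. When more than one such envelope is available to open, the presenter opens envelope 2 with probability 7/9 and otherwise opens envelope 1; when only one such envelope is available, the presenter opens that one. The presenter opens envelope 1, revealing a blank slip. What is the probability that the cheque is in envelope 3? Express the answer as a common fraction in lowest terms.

2/11

Condition on the true location of the cheque.
If it is in envelope 1 (prior 1/3): the presenter opened envelope 1, so this case is ruled out; weight (1/3)·0 = 0.
If it is in envelope 2 (prior 1/3): only envelope 1 is available, probability 1; weight (1/3)·1 = 1/3.
If it is in envelope 3 (prior 1/3): envelope 2 is available but not opened, probability 2/9; weight (1/3)·(2/9) = 2/27.
The weights sum to 11/27.
So P(the cheque in envelope 3 | the presenter opened envelope 1) = (2/27) / (11/27) = 2/11.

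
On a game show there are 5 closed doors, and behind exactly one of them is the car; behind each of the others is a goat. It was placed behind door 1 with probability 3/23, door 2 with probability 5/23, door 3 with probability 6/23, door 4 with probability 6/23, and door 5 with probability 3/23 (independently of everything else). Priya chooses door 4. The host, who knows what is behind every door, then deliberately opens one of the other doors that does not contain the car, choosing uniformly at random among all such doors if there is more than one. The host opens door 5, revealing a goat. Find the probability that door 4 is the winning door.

9/37

Consider each possible location of the car in turn.
If it is behind door 1 (prior 3/23): the host has 3 equally likely choices, so probability 1/3; weight (3/23)·(1/3) = 1/23.
If it is behind door 2 (prior 5/23): the host has 3 equally likely choices, so probability 1/3; weight (5/23)·(1/3) = 5/69.
If it is behind door 3 (prior 6/23): the host has 3 equally likely choices, so probability 1/3; weight (6/23)·(1/3) = 2/23.
If it is behind door 4 (prior 6/23): the host has 4 equally likely choices, so probability 1/4; weight (6/23)·(1/4) = 3/46.
If it is behind door 5 (prior 3/23): the host opened door 5, so this case is ruled out; weight (3/23)·0 = 0.
The weights sum to 37/138.
So P(the car behind door 4 | the host opened door 5) = (3/46) / (37/138) = 9/37.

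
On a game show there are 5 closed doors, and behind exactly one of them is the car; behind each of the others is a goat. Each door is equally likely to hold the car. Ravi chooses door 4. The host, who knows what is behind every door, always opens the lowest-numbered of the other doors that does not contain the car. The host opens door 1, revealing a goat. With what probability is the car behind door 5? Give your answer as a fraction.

Condition on the true location of the car.
If it is behind door 1 (prior 1/5): the host opened door 1, so this case is ruled out; weight (1/5)·0 = 0.
If it is behind any of doors 2, 3, 4, and 5 (prior 1/5 each): door 1 is the lowest-numbered option available, probability 1; weight (1/5)·1 = 1/5 each.
The weights sum to 4/5.
So P(the car behind door 5 | the host opened door 1) = (1/5) / (4/5) = 1/4.

1/4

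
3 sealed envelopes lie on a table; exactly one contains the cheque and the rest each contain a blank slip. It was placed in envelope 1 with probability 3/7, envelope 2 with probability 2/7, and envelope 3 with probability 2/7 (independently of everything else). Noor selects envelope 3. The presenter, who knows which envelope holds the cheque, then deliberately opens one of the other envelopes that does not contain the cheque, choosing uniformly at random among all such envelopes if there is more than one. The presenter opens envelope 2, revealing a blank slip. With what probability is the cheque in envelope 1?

Apply Bayes' rule, conditioning on where the cheque actually is.
If it is in envelope 1 (prior 3/7): the presenter has no choice, probability 1; weight (3/7)·1 = 3/7.
If it is in envelope 2 (prior 2/7): the presenter opened envelope 2, so this case is ruled out; weight (2/7)·0 = 0.
If it is in envelope 3 (prior 2/7): the presenter has 2 equally likely choices, so probability 1/2; weight (2/7)·(1/2) = 1/7.
The weights sum to 4/7.
So P(the cheque in envelope 1 | the presenter opened envelope 2) = (3/7) / (4/7) = 3/4.

3/4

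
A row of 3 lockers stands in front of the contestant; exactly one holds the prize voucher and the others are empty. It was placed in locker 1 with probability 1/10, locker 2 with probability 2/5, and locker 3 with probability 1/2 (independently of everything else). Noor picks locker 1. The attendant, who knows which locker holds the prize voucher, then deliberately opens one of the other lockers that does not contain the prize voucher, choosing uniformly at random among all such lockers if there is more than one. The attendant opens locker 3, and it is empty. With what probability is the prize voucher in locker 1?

1/9

Condition on the true location of the prize voucher.
If it is in locker 1 (prior 1/10): the attendant has 2 equally likely choices, so probability 1/2; weight (1/10)·(1/2) = 1/20.
If it is in locker 2 (prior 2/5): the attendant has no choice, probability 1; weight (2/5)·1 = 2/5.
If it is in locker 3 (prior 1/2): the attendant opened locker 3, so this case is ruled out; weight (1/2)·0 = 0.
The weights sum to 9/20.
So P(the prize voucher in locker 1 | the attendant opened locker 3) = (1/20) / (9/20) = 1/9.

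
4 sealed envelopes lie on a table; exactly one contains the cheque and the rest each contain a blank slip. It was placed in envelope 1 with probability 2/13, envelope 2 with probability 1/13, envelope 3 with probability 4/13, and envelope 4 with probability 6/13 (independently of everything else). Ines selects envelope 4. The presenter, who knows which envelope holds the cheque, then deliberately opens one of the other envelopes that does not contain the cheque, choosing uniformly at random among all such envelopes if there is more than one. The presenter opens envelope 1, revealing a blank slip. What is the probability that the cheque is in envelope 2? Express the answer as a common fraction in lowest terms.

1/9

Condition on the true location of the cheque.
If it is in envelope 1 (prior 2/13): the presenter opened envelope 1, so this case is ruled out; weight (2/13)·0 = 0.
If it is in envelope 2 (prior 1/13): the presenter has 2 equally likely choices, so probability 1/2; weight (1/13)·(1/2) = 1/26.
If it is in envelope 3 (prior 4/13): the presenter has 2 equally likely choices, so probability 1/2; weight (4/13)·(1/2) = 2/13.
If it is in envelope 4 (prior 6/13): the presenter has 3 equally likely choices, so probability 1/3; weight (6/13)·(1/3) = 2/13.
The weights sum to 9/26.
So P(the cheque in envelope 2 | the presenter opened envelope 1) = (1/26) / (9/26) = 1/9.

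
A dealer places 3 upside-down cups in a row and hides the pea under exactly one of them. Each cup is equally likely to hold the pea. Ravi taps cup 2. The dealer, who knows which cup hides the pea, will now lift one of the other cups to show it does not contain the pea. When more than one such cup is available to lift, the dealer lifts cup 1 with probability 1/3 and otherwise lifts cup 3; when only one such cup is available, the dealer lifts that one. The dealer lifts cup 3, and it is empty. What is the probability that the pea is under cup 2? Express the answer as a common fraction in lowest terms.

2/5

Condition on the true location of the pea.
If it is under cup 1 (prior 1/3): only cup 3 is available, probability 1; weight (1/3)·1 = 1/3.
If it is under cup 2 (prior 1/3): cup 1 is available but not opened, probability 2/3; weight (1/3)·(2/3) = 2/9.
If it is under cup 3 (prior 1/3): the dealer opened cup 3, so this case is ruled out; weight (1/3)·0 = 0.
The weights sum to 5/9.
So P(the pea under cup 2 | the dealer opened cup 3) = (2/9) / (5/9) = 2/5.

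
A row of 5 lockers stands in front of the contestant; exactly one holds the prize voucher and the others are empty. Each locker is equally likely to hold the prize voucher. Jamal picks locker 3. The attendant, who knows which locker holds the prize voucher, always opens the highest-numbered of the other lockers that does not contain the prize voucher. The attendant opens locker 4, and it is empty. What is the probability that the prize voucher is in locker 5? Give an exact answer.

1

Consider each possible location of the prize voucher in turn.
If it is in any of lockers 1, 2, and 3 (prior 1/5 each): the attendant would have opened locker 5 instead, probability 0; weight (1/5)·0 = 0 each.
If it is in locker 4 (prior 1/5): the attendant opened locker 4, so this case is ruled out; weight (1/5)·0 = 0.
If it is in locker 5 (prior 1/5): locker 4 is the highest-numbered option available, probability 1; weight (1/5)·1 = 1/5.
The weights sum to 1/5.
So P(the prize voucher in locker 5 | the attendant opened locker 4) = (1/5) / (1/5) = 1.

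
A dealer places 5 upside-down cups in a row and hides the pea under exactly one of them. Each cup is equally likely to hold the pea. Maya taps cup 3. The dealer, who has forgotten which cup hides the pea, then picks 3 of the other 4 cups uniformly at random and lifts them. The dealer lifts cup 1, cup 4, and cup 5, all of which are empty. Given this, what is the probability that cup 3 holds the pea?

Because the dealer chose which cups to lift without knowing where the pea is, the choice is independent of the prize location. Learning that none of the 3 opened cups holds the pea simply rules out those 3 locations and leaves the remaining 2 cups still equally likely by symmetry.
So P(the pea under cup 3) = 1/2.

1/2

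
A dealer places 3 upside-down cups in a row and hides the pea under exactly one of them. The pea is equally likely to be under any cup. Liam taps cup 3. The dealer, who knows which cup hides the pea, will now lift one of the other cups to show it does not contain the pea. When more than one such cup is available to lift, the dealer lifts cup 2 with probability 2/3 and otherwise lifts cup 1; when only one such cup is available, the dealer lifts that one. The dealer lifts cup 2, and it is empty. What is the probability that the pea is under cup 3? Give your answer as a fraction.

2/5

Consider each possible location of the pea in turn.
If it is under cup 1 (prior 1/3): only cup 2 is available, probability 1; weight (1/3)·1 = 1/3.
If it is under cup 2 (prior 1/3): the dealer opened cup 2, so this case is ruled out; weight (1/3)·0 = 0.
If it is under cup 3 (prior 1/3): cup 2 is available, opened with probability 2/3; weight (1/3)·(2/3) = 2/9.
The weights sum to 5/9.
So P(the pea under cup 3 | the dealer opened cup 2) = (2/9) / (5/9) = 2/5.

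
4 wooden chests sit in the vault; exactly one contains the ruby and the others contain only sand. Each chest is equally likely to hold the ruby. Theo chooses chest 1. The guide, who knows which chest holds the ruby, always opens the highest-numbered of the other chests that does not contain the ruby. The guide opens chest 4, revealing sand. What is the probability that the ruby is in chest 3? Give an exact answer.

1/3

Consider each possible location of the ruby in turn.
If it is in any of chests 1, 2, and 3 (prior 1/4 each): chest 4 is the highest-numbered option available, probability 1; weight (1/4)·1 = 1/4 each.
If it is in chest 4 (prior 1/4): the guide opened chest 4, so this case is ruled out; weight (1/4)·0 = 0.
The weights sum to 3/4.
So P(the ruby in chest 3 | the guide opened chest 4) = (1/4) / (3/4) = 1/3.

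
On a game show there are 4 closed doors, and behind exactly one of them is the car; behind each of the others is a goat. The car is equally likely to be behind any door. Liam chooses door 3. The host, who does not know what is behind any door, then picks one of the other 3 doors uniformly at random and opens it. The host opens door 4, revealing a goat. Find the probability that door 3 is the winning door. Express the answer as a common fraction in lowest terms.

Because the host chose which door to open without knowing where the car is, the choice is independent of the prize location. Learning that door 4 does not hold the car simply rules out that one location and leaves the remaining 3 doors still equally likely by symmetry.
So P(the car behind door 3) = 1/3.

1/3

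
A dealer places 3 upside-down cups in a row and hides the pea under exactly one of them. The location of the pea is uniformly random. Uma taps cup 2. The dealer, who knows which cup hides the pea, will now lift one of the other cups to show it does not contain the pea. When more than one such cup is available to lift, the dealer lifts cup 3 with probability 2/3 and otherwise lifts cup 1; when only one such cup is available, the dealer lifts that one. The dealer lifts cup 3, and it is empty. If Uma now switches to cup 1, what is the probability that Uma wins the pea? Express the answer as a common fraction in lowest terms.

3/5

Apply Bayes' rule, conditioning on where the pea actually is.
If it is under cup 1 (prior 1/3): only cup 3 is available, probability 1; weight (1/3)·1 = 1/3.
If it is under cup 2 (prior 1/3): cup 3 is available, opened with probability 2/3; weight (1/3)·(2/3) = 2/9.
If it is under cup 3 (prior 1/3): the dealer opened cup 3, so this case is ruled out; weight (1/3)·0 = 0.
The weights sum to 5/9.
So P(the pea under cup 1 | the dealer opened cup 3) = (1/3) / (5/9) = 3/5.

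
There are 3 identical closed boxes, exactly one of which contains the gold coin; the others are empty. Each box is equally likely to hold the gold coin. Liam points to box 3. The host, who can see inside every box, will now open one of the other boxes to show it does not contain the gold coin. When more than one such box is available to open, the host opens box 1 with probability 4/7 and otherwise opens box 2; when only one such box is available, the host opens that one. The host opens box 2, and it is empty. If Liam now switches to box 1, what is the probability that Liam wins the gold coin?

Apply Bayes' rule, conditioning on where the gold coin actually is.
If it is in box 1 (prior 1/3): only box 2 is available, probability 1; weight (1/3)·1 = 1/3.
If it is in box 2 (prior 1/3): the host opened box 2, so this case is ruled out; weight (1/3)·0 = 0.
If it is in box 3 (prior 1/3): box 1 is available but not opened, probability 3/7; weight (1/3)·(3/7) = 1/7.
The weights sum to 10/21.
So P(the gold coin in box 1 | the host opened box 2) = (1/3) / (10/21) = 7/10.

7/10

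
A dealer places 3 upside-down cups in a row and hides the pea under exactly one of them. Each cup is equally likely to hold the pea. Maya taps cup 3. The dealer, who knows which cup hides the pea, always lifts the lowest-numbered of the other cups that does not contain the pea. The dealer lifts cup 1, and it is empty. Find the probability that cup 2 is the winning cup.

Condition on the true location of the pea.
If it is under cup 1 (prior 1/3): the dealer opened cup 1, so this case is ruled out; weight (1/3)·0 = 0.
If it is under either of cups 2 and 3 (prior 1/3 each): cup 1 is the lowest-numbered option available, probability 1; weight (1/3)·1 = 1/3 each.
The weights sum to 2/3.
So P(the pea under cup 2 | the dealer opened cup 1) = (1/3) / (2/3) = 1/2.

1/2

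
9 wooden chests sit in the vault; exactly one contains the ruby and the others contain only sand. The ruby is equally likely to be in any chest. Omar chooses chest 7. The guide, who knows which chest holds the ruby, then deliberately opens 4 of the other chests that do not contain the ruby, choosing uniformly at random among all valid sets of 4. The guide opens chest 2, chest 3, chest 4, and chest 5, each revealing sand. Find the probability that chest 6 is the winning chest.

Consider each possible location of the ruby in turn.
If it is in any of chests 1, 6, 8, and 9 (prior 1/9 each): the guide has 35 equally likely choices, so probability 1/35; weight (1/9)·(1/35) = 1/315 each.
If it is in any of chests 2, 3, 4, and 5 (prior 1/9 each): that chest was opened and seen not to hold the prize — ruled out; weight (1/9)·0 = 0 each.
If it is in chest 7 (prior 1/9): the guide has 70 equally likely choices, so probability 1/70; weight (1/9)·(1/70) = 1/630.
The weights sum to 1/70.
So P(the ruby in chest 6 | the guide opened chest 2, chest 3, chest 4, and chest 5) = (1/315) / (1/70) = 2/9.

2/9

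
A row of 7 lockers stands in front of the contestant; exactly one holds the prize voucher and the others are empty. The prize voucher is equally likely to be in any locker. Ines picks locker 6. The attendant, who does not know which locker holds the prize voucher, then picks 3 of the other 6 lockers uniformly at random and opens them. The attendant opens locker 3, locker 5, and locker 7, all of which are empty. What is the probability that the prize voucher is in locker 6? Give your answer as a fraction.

1/4

Condition on the true location of the prize voucher.
If it is in any of lockers 1, 2, 4, and 6 (prior 1/7 each): the attendant picks exactly this set with probability 1/20 regardless, and none is the prize; weight (1/7)·(1/20) = 1/140 each.
If it is in any of lockers 3, 5, and 7 (prior 1/7 each): that locker was opened and seen not to hold the prize — ruled out; weight (1/7)·0 = 0 each.
The weights sum to 1/35.
So P(the prize voucher in locker 6 | the attendant opened locker 3, locker 5, and locker 7) = (1/140) / (1/35) = 1/4.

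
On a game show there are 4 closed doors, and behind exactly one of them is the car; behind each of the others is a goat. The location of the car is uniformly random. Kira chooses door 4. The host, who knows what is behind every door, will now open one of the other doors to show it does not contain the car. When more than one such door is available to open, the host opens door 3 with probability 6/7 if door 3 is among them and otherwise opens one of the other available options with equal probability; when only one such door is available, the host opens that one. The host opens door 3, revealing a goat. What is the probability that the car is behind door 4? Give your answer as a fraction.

Consider each possible location of the car in turn.
If it is behind any of doors 1, 2, and 4 (prior 1/4 each): door 3 is available, opened with probability 6/7; weight (1/4)·(6/7) = 3/14 each.
If it is behind door 3 (prior 1/4): the host opened door 3, so this case is ruled out; weight (1/4)·0 = 0.
The weights sum to 9/14.
So P(the car behind door 4 | the host opened door 3) = (3/14) / (9/14) = 1/3.

1/3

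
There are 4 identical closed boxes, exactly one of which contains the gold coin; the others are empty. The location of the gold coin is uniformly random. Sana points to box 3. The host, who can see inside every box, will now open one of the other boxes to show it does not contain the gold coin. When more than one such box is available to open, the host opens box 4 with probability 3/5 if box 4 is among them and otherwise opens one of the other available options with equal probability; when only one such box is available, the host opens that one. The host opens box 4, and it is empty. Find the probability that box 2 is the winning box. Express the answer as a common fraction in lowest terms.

Apply Bayes' rule, conditioning on where the gold coin actually is.
If it is in any of boxes 1, 2, and 3 (prior 1/4 each): box 4 is available, opened with probability 3/5; weight (1/4)·(3/5) = 3/20 each.
If it is in box 4 (prior 1/4): the host opened box 4, so this case is ruled out; weight (1/4)·0 = 0.
The weights sum to 9/20.
So P(the gold coin in box 2 | the host opened box 4) = (3/20) / (9/20) = 1/3.

1/3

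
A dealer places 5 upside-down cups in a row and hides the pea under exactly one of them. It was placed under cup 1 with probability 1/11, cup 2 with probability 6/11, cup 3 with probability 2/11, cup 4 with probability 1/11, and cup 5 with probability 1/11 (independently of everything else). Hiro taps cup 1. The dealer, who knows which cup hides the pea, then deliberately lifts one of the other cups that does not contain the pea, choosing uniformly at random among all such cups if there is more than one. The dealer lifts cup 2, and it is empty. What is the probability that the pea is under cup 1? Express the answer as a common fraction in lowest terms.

3/19

Apply Bayes' rule, conditioning on where the pea actually is.
If it is under cup 1 (prior 1/11): the dealer has 4 equally likely choices, so probability 1/4; weight (1/11)·(1/4) = 1/44.
If it is under cup 2 (prior 6/11): the dealer opened cup 2, so this case is ruled out; weight (6/11)·0 = 0.
If it is under cup 3 (prior 2/11): the dealer has 3 equally likely choices, so probability 1/3; weight (2/11)·(1/3) = 2/33.
If it is under either of cups 4 and 5 (prior 1/11 each): the dealer has 3 equally likely choices, so probability 1/3; weight (1/11)·(1/3) = 1/33 each.
The weights sum to 19/132.
So P(the pea under cup 1 | the dealer opened cup 2) = (1/44) / (19/132) = 3/19.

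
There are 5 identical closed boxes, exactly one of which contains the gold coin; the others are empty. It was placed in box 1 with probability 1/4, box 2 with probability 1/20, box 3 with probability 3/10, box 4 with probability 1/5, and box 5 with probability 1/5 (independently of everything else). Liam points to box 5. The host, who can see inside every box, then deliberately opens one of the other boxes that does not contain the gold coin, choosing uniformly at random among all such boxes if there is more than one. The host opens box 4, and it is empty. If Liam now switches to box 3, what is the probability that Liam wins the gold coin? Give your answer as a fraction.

Apply Bayes' rule, conditioning on where the gold coin actually is.
If it is in box 1 (prior 1/4): the host has 3 equally likely choices, so probability 1/3; weight (1/4)·(1/3) = 1/12.
If it is in box 2 (prior 1/20): the host has 3 equally likely choices, so probability 1/3; weight (1/20)·(1/3) = 1/60.
If it is in box 3 (prior 3/10): the host has 3 equally likely choices, so probability 1/3; weight (3/10)·(1/3) = 1/10.
If it is in box 4 (prior 1/5): the host opened box 4, so this case is ruled out; weight (1/5)·0 = 0.
If it is in box 5 (prior 1/5): the host has 4 equally likely choices, so probability 1/4; weight (1/5)·(1/4) = 1/20.
The weights sum to 1/4.
So P(the gold coin in box 3 | the host opened box 4) = (1/10) / (1/4) = 2/5.

2/5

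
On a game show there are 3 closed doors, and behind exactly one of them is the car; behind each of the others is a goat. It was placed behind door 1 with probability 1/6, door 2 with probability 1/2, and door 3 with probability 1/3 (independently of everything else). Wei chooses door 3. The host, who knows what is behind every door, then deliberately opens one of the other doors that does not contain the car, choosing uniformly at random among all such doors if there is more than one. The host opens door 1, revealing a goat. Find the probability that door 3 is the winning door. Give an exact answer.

1/4

Condition on the true location of the car.
If it is behind door 1 (prior 1/6): the host opened door 1, so this case is ruled out; weight (1/6)·0 = 0.
If it is behind door 2 (prior 1/2): the host has no choice, probability 1; weight (1/2)·1 = 1/2.
If it is behind door 3 (prior 1/3): the host has 2 equally likely choices, so probability 1/2; weight (1/3)·(1/2) = 1/6.
The weights sum to 2/3.
So P(the car behind door 3 | the host opened door 1) = (1/6) / (2/3) = 1/4.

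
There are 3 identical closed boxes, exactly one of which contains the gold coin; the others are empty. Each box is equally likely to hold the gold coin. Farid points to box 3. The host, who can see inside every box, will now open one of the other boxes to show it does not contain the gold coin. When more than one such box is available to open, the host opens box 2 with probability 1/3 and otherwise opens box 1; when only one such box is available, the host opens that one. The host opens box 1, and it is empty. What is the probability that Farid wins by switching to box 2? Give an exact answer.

3/5

Consider each possible location of the gold coin in turn.
If it is in box 1 (prior 1/3): the host opened box 1, so this case is ruled out; weight (1/3)·0 = 0.
If it is in box 2 (prior 1/3): only box 1 is available, probability 1; weight (1/3)·1 = 1/3.
If it is in box 3 (prior 1/3): box 2 is available but not opened, probability 2/3; weight (1/3)·(2/3) = 2/9.
The weights sum to 5/9.
So P(the gold coin in box 2 | the host opened box 1) = (1/3) / (5/9) = 3/5.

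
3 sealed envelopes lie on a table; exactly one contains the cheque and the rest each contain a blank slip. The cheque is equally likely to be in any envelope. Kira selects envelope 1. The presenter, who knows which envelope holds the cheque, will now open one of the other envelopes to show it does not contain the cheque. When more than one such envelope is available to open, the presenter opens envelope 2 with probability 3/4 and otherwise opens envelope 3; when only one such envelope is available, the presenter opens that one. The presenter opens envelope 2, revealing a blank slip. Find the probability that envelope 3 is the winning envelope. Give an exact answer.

4/7

Apply Bayes' rule, conditioning on where the cheque actually is.
If it is in envelope 1 (prior 1/3): envelope 2 is available, opened with probability 3/4; weight (1/3)·(3/4) = 1/4.
If it is in envelope 2 (prior 1/3): the presenter opened envelope 2, so this case is ruled out; weight (1/3)·0 = 0.
If it is in envelope 3 (prior 1/3): only envelope 2 is available, probability 1; weight (1/3)·1 = 1/3.
The weights sum to 7/12.
So P(the cheque in envelope 3 | the presenter opened envelope 2) = (1/3) / (7/12) = 4/7.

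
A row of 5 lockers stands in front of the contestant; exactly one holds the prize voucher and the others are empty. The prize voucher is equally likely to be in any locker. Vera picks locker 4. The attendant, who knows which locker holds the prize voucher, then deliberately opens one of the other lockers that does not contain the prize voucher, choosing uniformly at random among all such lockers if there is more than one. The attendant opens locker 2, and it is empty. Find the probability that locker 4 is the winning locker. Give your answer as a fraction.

Condition on the true location of the prize voucher.
If it is in any of lockers 1, 3, and 5 (prior 1/5 each): the attendant has 3 equally likely choices, so probability 1/3; weight (1/5)·(1/3) = 1/15 each.
If it is in locker 2 (prior 1/5): the attendant opened locker 2, so this case is ruled out; weight (1/5)·0 = 0.
If it is in locker 4 (prior 1/5): the attendant has 4 equally likely choices, so probability 1/4; weight (1/5)·(1/4) = 1/20.
The weights sum to 1/4.
So P(the prize voucher in locker 4 | the attendant opened locker 2) = (1/20) / (1/4) = 1/5.

1/5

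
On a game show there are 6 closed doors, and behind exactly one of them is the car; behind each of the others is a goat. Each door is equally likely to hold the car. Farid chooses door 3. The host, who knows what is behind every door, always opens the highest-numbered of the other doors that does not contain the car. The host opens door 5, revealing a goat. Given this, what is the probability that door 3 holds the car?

0

Apply Bayes' rule, conditioning on where the car actually is.
If it is behind any of doors 1, 2, 3, and 4 (prior 1/6 each): the host would have opened door 6 instead, probability 0; weight (1/6)·0 = 0 each.
If it is behind door 5 (prior 1/6): the host opened door 5, so this case is ruled out; weight (1/6)·0 = 0.
If it is behind door 6 (prior 1/6): door 5 is the highest-numbered option available, probability 1; weight (1/6)·1 = 1/6.
The weights sum to 1/6.
So P(the car behind door 3 | the host opened door 5) = 0 / (1/6) = 0.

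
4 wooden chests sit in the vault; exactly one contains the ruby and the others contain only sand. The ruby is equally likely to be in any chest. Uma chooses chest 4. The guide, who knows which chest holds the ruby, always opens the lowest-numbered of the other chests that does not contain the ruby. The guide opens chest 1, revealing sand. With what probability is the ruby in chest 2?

Condition on the true location of the ruby.
If it is in chest 1 (prior 1/4): the guide opened chest 1, so this case is ruled out; weight (1/4)·0 = 0.
If it is in any of chests 2, 3, and 4 (prior 1/4 each): chest 1 is the lowest-numbered option available, probability 1; weight (1/4)·1 = 1/4 each.
The weights sum to 3/4.
So P(the ruby in chest 2 | the guide opened chest 1) = (1/4) / (3/4) = 1/3.

1/3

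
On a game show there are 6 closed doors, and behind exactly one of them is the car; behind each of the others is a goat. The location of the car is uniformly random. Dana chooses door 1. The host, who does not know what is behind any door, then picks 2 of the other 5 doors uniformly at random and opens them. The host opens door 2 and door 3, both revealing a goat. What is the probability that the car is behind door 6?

Consider each possible location of the car in turn.
If it is behind any of doors 1, 4, 5, and 6 (prior 1/6 each): the host picks exactly this set with probability 1/10 regardless, and none is the prize; weight (1/6)·(1/10) = 1/60 each.
If it is behind either of doors 2 and 3 (prior 1/6 each): that door was opened and seen not to hold the prize — ruled out; weight (1/6)·0 = 0 each.
The weights sum to 1/15.
So P(the car behind door 6 | the host opened door 2 and door 3) = (1/60) / (1/15) = 1/4.

1/4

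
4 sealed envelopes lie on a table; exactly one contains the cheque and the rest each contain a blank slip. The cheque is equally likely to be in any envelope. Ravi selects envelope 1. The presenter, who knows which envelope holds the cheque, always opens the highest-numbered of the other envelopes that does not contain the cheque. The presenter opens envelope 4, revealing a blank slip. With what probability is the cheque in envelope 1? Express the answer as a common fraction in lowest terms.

Apply Bayes' rule, conditioning on where the cheque actually is.
If it is in any of envelopes 1, 2, and 3 (prior 1/4 each): envelope 4 is the highest-numbered option available, probability 1; weight (1/4)·1 = 1/4 each.
If it is in envelope 4 (prior 1/4): the presenter opened envelope 4, so this case is ruled out; weight (1/4)·0 = 0.
The weights sum to 3/4.
So P(the cheque in envelope 1 | the presenter opened envelope 4) = (1/4) / (3/4) = 1/3.

1/3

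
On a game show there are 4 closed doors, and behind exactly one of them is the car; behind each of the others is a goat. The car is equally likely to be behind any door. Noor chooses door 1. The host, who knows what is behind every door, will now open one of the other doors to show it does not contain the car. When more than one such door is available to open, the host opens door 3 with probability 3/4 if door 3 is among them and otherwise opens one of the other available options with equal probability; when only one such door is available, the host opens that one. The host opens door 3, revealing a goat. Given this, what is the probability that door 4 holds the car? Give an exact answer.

Consider each possible location of the car in turn.
If it is behind any of doors 1, 2, and 4 (prior 1/4 each): door 3 is available, opened with probability 3/4; weight (1/4)·(3/4) = 3/16 each.
If it is behind door 3 (prior 1/4): the host opened door 3, so this case is ruled out; weight (1/4)·0 = 0.
The weights sum to 9/16.
So P(the car behind door 4 | the host opened door 3) = (3/16) / (9/16) = 1/3.

1/3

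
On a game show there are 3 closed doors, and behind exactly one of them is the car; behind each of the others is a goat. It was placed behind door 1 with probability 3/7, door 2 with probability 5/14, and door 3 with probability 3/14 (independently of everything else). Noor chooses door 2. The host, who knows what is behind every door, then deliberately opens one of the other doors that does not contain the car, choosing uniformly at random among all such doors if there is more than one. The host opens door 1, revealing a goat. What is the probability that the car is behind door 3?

Apply Bayes' rule, conditioning on where the car actually is.
If it is behind door 1 (prior 3/7): the host opened door 1, so this case is ruled out; weight (3/7)·0 = 0.
If it is behind door 2 (prior 5/14): the host has 2 equally likely choices, so probability 1/2; weight (5/14)·(1/2) = 5/28.
If it is behind door 3 (prior 3/14): the host has no choice, probability 1; weight (3/14)·1 = 3/14.
The weights sum to 11/28.
So P(the car behind door 3 | the host opened door 1) = (3/14) / (11/28) = 6/11.

6/11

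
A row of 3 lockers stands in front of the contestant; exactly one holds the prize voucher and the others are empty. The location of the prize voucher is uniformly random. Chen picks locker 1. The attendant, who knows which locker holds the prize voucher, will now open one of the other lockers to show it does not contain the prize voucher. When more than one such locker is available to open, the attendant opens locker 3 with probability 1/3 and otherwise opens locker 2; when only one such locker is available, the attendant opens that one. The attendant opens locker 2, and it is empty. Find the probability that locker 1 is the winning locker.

2/5

Condition on the true location of the prize voucher.
If it is in locker 1 (prior 1/3): locker 3 is available but not opened, probability 2/3; weight (1/3)·(2/3) = 2/9.
If it is in locker 2 (prior 1/3): the attendant opened locker 2, so this case is ruled out; weight (1/3)·0 = 0.
If it is in locker 3 (prior 1/3): only locker 2 is available, probability 1; weight (1/3)·1 = 1/3.
The weights sum to 5/9.
So P(the prize voucher in locker 1 | the attendant opened locker 2) = (2/9) / (5/9) = 2/5.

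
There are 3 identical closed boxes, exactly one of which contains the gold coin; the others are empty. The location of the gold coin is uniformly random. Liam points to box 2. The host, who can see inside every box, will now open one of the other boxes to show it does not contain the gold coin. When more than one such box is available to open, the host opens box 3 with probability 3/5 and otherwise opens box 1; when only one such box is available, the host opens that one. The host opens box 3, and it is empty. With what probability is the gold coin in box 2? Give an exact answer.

3/8

Condition on the true location of the gold coin.
If it is in box 1 (prior 1/3): only box 3 is available, probability 1; weight (1/3)·1 = 1/3.
If it is in box 2 (prior 1/3): box 3 is available, opened with probability 3/5; weight (1/3)·(3/5) = 1/5.
If it is in box 3 (prior 1/3): the host opened box 3, so this case is ruled out; weight (1/3)·0 = 0.
The weights sum to 8/15.
So P(the gold coin in box 2 | the host opened box 3) = (1/5) / (8/15) = 3/8.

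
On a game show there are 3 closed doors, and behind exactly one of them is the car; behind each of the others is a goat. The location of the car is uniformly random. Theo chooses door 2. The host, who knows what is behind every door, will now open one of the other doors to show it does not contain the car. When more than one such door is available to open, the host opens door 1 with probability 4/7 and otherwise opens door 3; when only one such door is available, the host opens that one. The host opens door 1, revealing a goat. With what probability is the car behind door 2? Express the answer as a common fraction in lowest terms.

Condition on the true location of the car.
If it is behind door 1 (prior 1/3): the host opened door 1, so this case is ruled out; weight (1/3)·0 = 0.
If it is behind door 2 (prior 1/3): door 1 is available, opened with probability 4/7; weight (1/3)·(4/7) = 4/21.
If it is behind door 3 (prior 1/3): only door 1 is available, probability 1; weight (1/3)·1 = 1/3.
The weights sum to 11/21.
So P(the car behind door 2 | the host opened door 1) = (4/21) / (11/21) = 4/11.

4/11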